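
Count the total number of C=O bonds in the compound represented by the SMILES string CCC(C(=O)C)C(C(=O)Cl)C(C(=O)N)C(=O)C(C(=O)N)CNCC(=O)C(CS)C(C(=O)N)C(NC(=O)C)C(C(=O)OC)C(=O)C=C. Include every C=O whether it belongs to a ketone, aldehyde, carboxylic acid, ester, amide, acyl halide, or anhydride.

CH(COCH3): ketone, 1 C=O (running total 1).
CH(COCl): acyl halide, 1 C=O (running total 2).
CH(CONH2): amide, 1 C=O (running total 3).
CO: ketone, 1 C=O (running total 4).
CH(CONH2): amide, 1 C=O (running total 5).
CO: ketone, 1 C=O (running total 6).
CH(CONH2): amide, 1 C=O (running total 7).
CH(NHCOCH3): amide, 1 C=O (running total 8).
CH(COOCH3): ester, 1 C=O (running total 9).
CO: ketone, 1 C=O (running total 10).

10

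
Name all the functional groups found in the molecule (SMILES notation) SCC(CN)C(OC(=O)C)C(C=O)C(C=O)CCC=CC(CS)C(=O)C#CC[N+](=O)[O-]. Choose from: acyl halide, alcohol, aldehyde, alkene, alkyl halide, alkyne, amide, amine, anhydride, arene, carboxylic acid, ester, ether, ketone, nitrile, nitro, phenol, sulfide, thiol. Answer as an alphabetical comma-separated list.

aldehyde, alkene, alkyne, amine, ester, ketone, nitro, thiol

–SH on an sp³ carbon → thiol.
pendant –CH2NH2: N on sp³ C, no adjacent C=O → amine.
pendant –OC(=O)CH3: an acyloxy group → ester.
pendant –CHO: carbonyl C bonded to C and H → aldehyde.
pendant –CHO: carbonyl C bonded to C and H → aldehyde.
C=C double bond → alkene.
pendant –CH2SH → thiol.
–C(=O)– with carbon on both sides → ketone.
C≡C triple bond → alkyne.
–NO2 on carbon → nitro group.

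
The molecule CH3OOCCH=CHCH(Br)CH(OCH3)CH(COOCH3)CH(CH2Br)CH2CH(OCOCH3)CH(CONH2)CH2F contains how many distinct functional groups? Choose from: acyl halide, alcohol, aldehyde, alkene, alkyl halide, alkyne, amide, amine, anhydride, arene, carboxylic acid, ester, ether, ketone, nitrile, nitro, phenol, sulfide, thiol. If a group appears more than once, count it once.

CH3O–C(=O)–: carbonyl C bonded to C and to –OCH3 → ester (not ketone + ether).
C=C double bond → alkene.
halogen on an sp³ carbon → alkyl halide.
pendant –OCH3: C–O–C with sp³ C, no adjacent C=O → ether.
pendant –COOCH3: carbonyl C bonded to C and –OCH3 → ester.
pendant –CH2X: halogen on sp³ carbon → alkyl halide.
pendant –OC(=O)CH3: an acyloxy group → ester.
pendant –CONH2: carbonyl C bonded to C and N → amide.
halogen on an sp³ carbon → alkyl halide.
Distinct types present: alkene, alkyl halide, amide, ester, ether.

5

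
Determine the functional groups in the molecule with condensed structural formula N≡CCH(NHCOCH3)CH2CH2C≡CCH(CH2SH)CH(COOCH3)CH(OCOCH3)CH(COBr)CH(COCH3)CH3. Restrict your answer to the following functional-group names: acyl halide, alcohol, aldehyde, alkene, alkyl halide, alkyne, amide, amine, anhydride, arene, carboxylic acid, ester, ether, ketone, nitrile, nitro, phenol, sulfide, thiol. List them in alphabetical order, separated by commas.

acyl halide, alkyne, amide, ester, ketone, nitrile, thiol

Reading the structure from left to right:
  N≡C: N≡C–: carbon triple-bonded to nitrogen → nitrile.
  CH(NHCOCH3): pendant –NHC(=O)CH3: N bonded to a carbonyl → amide (not amine).
  C≡C: C≡C triple bond → alkyne.
  CH(CH2SH): pendant –CH2SH → thiol.
  CH(COOCH3): pendant –COOCH3: carbonyl C bonded to C and –OCH3 → ester.
  CH(OCOCH3): pendant –OC(=O)CH3: an acyloxy group → ester.
  CH(COBr): pendant –C(=O)X: carbonyl C bonded to C and halogen → acyl halide.
  CH(COCH3): pendant –COCH3: carbonyl C bonded to two carbons → ketone.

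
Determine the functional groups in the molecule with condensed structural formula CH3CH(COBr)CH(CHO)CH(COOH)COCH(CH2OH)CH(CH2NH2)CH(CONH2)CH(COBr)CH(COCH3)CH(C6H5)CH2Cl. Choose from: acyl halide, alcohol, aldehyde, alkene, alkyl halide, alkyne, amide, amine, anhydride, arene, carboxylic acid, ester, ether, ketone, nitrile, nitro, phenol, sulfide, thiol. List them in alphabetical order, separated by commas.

Taking each segment in turn:
  CH(COBr): pendant –C(=O)X: carbonyl C bonded to C and halogen → acyl halide.
  CH(CHO): pendant –CHO: carbonyl C bonded to C and H → aldehyde.
  CH(COOH): pendant –COOH: carbonyl C bonded to C and –OH → carboxylic acid.
  CO: –C(=O)– with carbon on both sides → ketone.
  CH(CH2OH): pendant –CH2OH on an sp³ backbone C → alcohol.
  CH(CH2NH2): pendant –CH2NH2: N on sp³ C, no adjacent C=O → amine.
  CH(CONH2): pendant –CONH2: carbonyl C bonded to C and N → amide.
  CH(COBr): pendant –C(=O)X: carbonyl C bonded to C and halogen → acyl halide.
  CH(COCH3): pendant –COCH3: carbonyl C bonded to two carbons → ketone.
  CH(C6H5): pendant –C6H5: benzene ring → arene.
  CH2Cl: halogen on an sp³ carbon → alkyl halide.

acyl halide, alcohol, aldehyde, alkyl halide, amide, amine, arene, carboxylic acid, ketone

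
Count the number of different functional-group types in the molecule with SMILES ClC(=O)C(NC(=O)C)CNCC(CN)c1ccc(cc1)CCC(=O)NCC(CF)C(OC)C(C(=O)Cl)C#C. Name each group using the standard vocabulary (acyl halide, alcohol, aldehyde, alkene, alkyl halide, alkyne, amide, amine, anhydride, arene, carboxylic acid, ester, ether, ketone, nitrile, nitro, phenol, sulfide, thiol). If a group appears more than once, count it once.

–C(=O)Cl: carbonyl C bonded to C and to a halogen → acyl halide (not alkyl halide).
pendant –NHC(=O)CH3: N bonded to a carbonyl → amide (not amine).
C–N–C with sp³ carbons and no adjacent C=O → amine (secondary).
pendant –CH2NH2: N on sp³ C, no adjacent C=O → amine.
para-disubstituted benzene ring → arene.
–C(=O)–N– linkage → amide (the N is not an amine).
pendant –CH2X: halogen on sp³ carbon → alkyl halide.
pendant –OCH3: C–O–C with sp³ C, no adjacent C=O → ether.
pendant –C(=O)X: carbonyl C bonded to C and halogen → acyl halide.
C≡C triple bond → alkyne.
Distinct types present: acyl halide, alkyl halide, alkyne, amide, amine, arene, ether.

7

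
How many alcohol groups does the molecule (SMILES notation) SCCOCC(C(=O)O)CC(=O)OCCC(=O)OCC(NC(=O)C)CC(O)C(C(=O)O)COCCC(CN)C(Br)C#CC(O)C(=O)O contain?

Taking each segment in turn:
  HSCH2: –SH on an sp³ carbon → thiol.
  CH2OCH2: C–O–C with sp³ carbons on both sides and no adjacent C=O → ether.
  CH(COOH): pendant –COOH: carbonyl C bonded to C and –OH → carboxylic acid.
  CH2COOCH2: –C(=O)–O–C with C on the carbonyl side → ester.
  CH2COOCH2: –C(=O)–O–C with C on the carbonyl side → ester.
  CH(NHCOCH3): pendant –NHC(=O)CH3: N bonded to a carbonyl → amide (not amine).
  CH(OH): –OH on an sp³ carbon → alcohol (secondary).
  CH(COOH): pendant –COOH: carbonyl C bonded to C and –OH → carboxylic acid.
  CH2OCH2: C–O–C with sp³ carbons on both sides and no adjacent C=O → ether.
  CH(CH2NH2): pendant –CH2NH2: N on sp³ C, no adjacent C=O → amine.
  CH(Br): halogen on an sp³ carbon → alkyl halide.
  C≡C: C≡C triple bond → alkyne.
  CH(OH): –OH on an sp³ carbon → alcohol (secondary).
  COOH: –COOH: carbonyl C bonded to –OH and C → carboxylic acid (the –OH is not a separate alcohol).
Alcohol appears at: CH(OH), CH(OH) → 2.

2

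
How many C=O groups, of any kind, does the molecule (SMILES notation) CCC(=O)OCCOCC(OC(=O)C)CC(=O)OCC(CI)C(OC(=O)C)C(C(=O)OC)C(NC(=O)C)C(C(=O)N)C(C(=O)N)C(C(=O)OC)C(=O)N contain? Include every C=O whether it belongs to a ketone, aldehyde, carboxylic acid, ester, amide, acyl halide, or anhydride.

CH2COOCH2: ester, 1 C=O (running total 1).
CH(OCOCH3): ester, 1 C=O (running total 2).
CH2COOCH2: ester, 1 C=O (running total 3).
CH(OCOCH3): ester, 1 C=O (running total 4).
CH(COOCH3): ester, 1 C=O (running total 5).
CH(NHCOCH3): amide, 1 C=O (running total 6).
CH(CONH2): amide, 1 C=O (running total 7).
CH(CONH2): amide, 1 C=O (running total 8).
CH(COOCH3): ester, 1 C=O (running total 9).
CONH2: amide, 1 C=O (running total 10).

10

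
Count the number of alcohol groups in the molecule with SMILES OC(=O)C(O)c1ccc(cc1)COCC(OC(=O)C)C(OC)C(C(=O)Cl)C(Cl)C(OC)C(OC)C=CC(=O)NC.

Taking each segment in turn:
  HOOC: –COOH: carbonyl C bonded to –OH and C → carboxylic acid (the –OH is not a separate alcohol).
  CH(OH): –OH on an sp³ carbon → alcohol (secondary).
  C6H4: para-disubstituted benzene ring → arene.
  CH2OCH2: C–O–C with sp³ carbons on both sides and no adjacent C=O → ether.
  CH(OCOCH3): pendant –OC(=O)CH3: an acyloxy group → ester.
  CH(OCH3): pendant –OCH3: C–O–C with sp³ C, no adjacent C=O → ether.
  CH(COCl): pendant –C(=O)X: carbonyl C bonded to C and halogen → acyl halide.
  CH(Cl): halogen on an sp³ carbon → alkyl halide.
  CH(OCH3): pendant –OCH3: C–O–C with sp³ C, no adjacent C=O → ether.
  CH(OCH3): pendant –OCH3: C–O–C with sp³ C, no adjacent C=O → ether.
  CH=CH: C=C double bond → alkene.
  CONHCH3: –C(=O)NHCH3: carbonyl C bonded to C and to N → amide (the N is not an amine).
Alcohol appears at: CH(OH) → 1.

1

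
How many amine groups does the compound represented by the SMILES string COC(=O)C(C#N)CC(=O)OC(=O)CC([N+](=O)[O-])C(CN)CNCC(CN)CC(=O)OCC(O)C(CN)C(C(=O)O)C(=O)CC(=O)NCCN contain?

CH3O–C(=O)–: carbonyl C bonded to C and to –OCH3 → ester (not ketone + ether).
pendant –C≡N: nitrile.
two acyl groups sharing one oxygen, –C(=O)–O–C(=O)– → anhydride.
–NO2 on an sp³ carbon → nitro (the N=O is not a carbonyl).
pendant –CH2NH2: N on sp³ C, no adjacent C=O → amine.
C–N–C with sp³ carbons and no adjacent C=O → amine (secondary).
pendant –CH2NH2: N on sp³ C, no adjacent C=O → amine.
–C(=O)–O–C with C on the carbonyl side → ester.
–OH on an sp³ carbon → alcohol (secondary).
pendant –CH2NH2: N on sp³ C, no adjacent C=O → amine.
pendant –COOH: carbonyl C bonded to C and –OH → carboxylic acid.
–C(=O)– with carbon on both sides → ketone.
–C(=O)–N– linkage → amide (the N is not an amine).
–NH2 on an sp³ carbon with no adjacent C=O → amine.
Amine appears at: CH(CH2NH2), CH2NHCH2, CH(CH2NH2), CH(CH2NH2), CH2NH2 → 5.

5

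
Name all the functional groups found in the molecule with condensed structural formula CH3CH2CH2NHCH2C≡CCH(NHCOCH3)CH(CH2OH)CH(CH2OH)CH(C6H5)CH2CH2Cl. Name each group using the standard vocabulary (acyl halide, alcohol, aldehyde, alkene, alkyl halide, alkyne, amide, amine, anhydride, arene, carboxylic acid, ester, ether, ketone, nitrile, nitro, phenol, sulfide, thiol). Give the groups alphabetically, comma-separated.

Taking each segment in turn:
  CH2NHCH2: C–N–C with sp³ carbons and no adjacent C=O → amine (secondary).
  C≡C: C≡C triple bond → alkyne.
  CH(NHCOCH3): pendant –NHC(=O)CH3: N bonded to a carbonyl → amide (not amine).
  CH(CH2OH): pendant –CH2OH on an sp³ backbone C → alcohol.
  CH(CH2OH): pendant –CH2OH on an sp³ backbone C → alcohol.
  CH(C6H5): pendant –C6H5: benzene ring → arene.
  CH2Cl: halogen on an sp³ carbon → alkyl halide.

alcohol, alkyl halide, alkyne, amide, amine, arene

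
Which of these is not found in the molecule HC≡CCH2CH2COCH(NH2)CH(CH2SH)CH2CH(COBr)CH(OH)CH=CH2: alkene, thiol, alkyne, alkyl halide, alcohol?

alcohol: present (CH(OH) — –OH on an sp³ carbon → alcohol (secondary)).
alkyne: present (HC≡C — C≡C triple bond → alkyne).
alkene: present (CH=CH2 — C=C double bond → alkene).
thiol: present (CH(CH2SH) — pendant –CH2SH → thiol).
alkyl halide: absent. In CH(COBr), the halogen is on a carbonyl carbon, which makes it an acyl halide, not an alkyl halide.

alkyl halide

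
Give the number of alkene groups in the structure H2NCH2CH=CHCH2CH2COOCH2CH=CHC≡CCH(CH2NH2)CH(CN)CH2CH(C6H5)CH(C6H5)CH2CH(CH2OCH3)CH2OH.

Working along the chain:
  H2NCH2: –NH2 on an sp³ carbon with no adjacent C=O → amine.
  CH=CH: C=C double bond → alkene.
  CH2COOCH2: –C(=O)–O–C with C on the carbonyl side → ester.
  CH=CH: C=C double bond → alkene.
  C≡C: C≡C triple bond → alkyne.
  CH(CH2NH2): pendant –CH2NH2: N on sp³ C, no adjacent C=O → amine.
  CH(CN): pendant –C≡N: nitrile.
  CH(C6H5): pendant –C6H5: benzene ring → arene.
  CH(C6H5): pendant –C6H5: benzene ring → arene.
  CH(CH2OCH3): pendant –CH2OCH3: C–O–C linkage → ether.
  CH2OH: –OH on an sp³ carbon → alcohol.
Alkene appears at: CH=CH, CH=CH → 2.

2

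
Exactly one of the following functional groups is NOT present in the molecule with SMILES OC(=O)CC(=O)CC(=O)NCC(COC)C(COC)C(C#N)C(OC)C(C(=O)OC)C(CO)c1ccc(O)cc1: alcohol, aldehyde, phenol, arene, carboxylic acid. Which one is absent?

alcohol: present (CH(CH2OH) — pendant –CH2OH on an sp³ backbone C → alcohol).
phenol: present (C6H4OH — –OH attached directly to an aromatic ring → phenol (not alcohol); the ring itself is an arene).
arene: present (C6H4OH — –OH attached directly to an aromatic ring → phenol (not alcohol); the ring itself is an arene).
carboxylic acid: present (HOOC — –COOH: carbonyl C bonded to –OH and C → carboxylic acid (the –OH is not a separate alcohol)).
aldehyde: absent. In CO, the carbonyl carbon is bonded to two carbons, so it is a ketone, not an aldehyde. In HOOC, the carbonyl carbon bears –OH, not –H, so it is a carboxylic acid.

aldehyde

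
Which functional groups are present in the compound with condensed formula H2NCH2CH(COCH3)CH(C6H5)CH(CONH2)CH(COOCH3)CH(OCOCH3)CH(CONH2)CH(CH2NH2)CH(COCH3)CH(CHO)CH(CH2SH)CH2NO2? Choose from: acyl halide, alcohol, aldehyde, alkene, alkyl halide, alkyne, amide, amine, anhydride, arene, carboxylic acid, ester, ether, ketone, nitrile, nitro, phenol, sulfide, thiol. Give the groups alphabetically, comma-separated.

Reading the structure from left to right:
  H2NCH2: –NH2 on an sp³ carbon with no adjacent C=O → amine.
  CH(COCH3): pendant –COCH3: carbonyl C bonded to two carbons → ketone.
  CH(C6H5): pendant –C6H5: benzene ring → arene.
  CH(CONH2): pendant –CONH2: carbonyl C bonded to C and N → amide.
  CH(COOCH3): pendant –COOCH3: carbonyl C bonded to C and –OCH3 → ester.
  CH(OCOCH3): pendant –OC(=O)CH3: an acyloxy group → ester.
  CH(CONH2): pendant –CONH2: carbonyl C bonded to C and N → amide.
  CH(CH2NH2): pendant –CH2NH2: N on sp³ C, no adjacent C=O → amine.
  CH(COCH3): pendant –COCH3: carbonyl C bonded to two carbons → ketone.
  CH(CHO): pendant –CHO: carbonyl C bonded to C and H → aldehyde.
  CH(CH2SH): pendant –CH2SH → thiol.
  CH2NO2: –NO2 on carbon → nitro group.

aldehyde, amide, amine, arene, ester, ketone, nitro, thiol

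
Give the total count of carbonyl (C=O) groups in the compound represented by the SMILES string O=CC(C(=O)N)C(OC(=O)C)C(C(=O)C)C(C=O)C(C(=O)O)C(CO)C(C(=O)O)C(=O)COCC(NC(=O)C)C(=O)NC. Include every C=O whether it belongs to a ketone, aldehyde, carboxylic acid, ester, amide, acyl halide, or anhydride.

10

OHC: aldehyde, 1 C=O (running total 1).
CH(CONH2): amide, 1 C=O (running total 2).
CH(OCOCH3): ester, 1 C=O (running total 3).
CH(COCH3): ketone, 1 C=O (running total 4).
CH(CHO): aldehyde, 1 C=O (running total 5).
CH(COOH): carboxylic acid, 1 C=O (running total 6).
CH(COOH): carboxylic acid, 1 C=O (running total 7).
CO: ketone, 1 C=O (running total 8).
CH(NHCOCH3): amide, 1 C=O (running total 9).
CONHCH3: amide, 1 C=O (running total 10).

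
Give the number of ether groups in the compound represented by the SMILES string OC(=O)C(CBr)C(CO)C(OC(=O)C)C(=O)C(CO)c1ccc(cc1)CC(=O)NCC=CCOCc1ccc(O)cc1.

Taking each segment in turn:
  HOOC: –COOH: carbonyl C bonded to –OH and C → carboxylic acid (the –OH is not a separate alcohol).
  CH(CH2Br): pendant –CH2X: halogen on sp³ carbon → alkyl halide.
  CH(CH2OH): pendant –CH2OH on an sp³ backbone C → alcohol.
  CH(OCOCH3): pendant –OC(=O)CH3: an acyloxy group → ester.
  CO: –C(=O)– with carbon on both sides → ketone.
  CH(CH2OH): pendant –CH2OH on an sp³ backbone C → alcohol.
  C6H4: para-disubstituted benzene ring → arene.
  CH2CONHCH2: –C(=O)–N– linkage → amide (the N is not an amine).
  CH=CH: C=C double bond → alkene.
  CH2OCH2: C–O–C with sp³ carbons on both sides and no adjacent C=O → ether.
  C6H4OH: –OH attached directly to an aromatic ring → phenol (not alcohol); the ring itself is an arene.
Ether appears at: CH2OCH2 → 1.

1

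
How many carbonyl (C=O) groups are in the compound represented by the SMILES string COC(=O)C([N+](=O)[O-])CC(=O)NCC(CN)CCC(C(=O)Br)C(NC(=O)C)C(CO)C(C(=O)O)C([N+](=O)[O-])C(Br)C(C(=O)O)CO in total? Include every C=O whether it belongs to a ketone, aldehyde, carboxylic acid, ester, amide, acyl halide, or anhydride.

CH3OOC: ester, 1 C=O (running total 1).
CH2CONHCH2: amide, 1 C=O (running total 2).
CH(COBr): acyl halide, 1 C=O (running total 3).
CH(NHCOCH3): amide, 1 C=O (running total 4).
CH(COOH): carboxylic acid, 1 C=O (running total 5).
CH(COOH): carboxylic acid, 1 C=O (running total 6).

6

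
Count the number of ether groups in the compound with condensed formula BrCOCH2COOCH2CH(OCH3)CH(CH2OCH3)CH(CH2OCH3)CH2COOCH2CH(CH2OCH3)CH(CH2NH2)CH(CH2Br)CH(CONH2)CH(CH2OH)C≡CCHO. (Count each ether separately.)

4

Taking each segment in turn:
  BrCO: –C(=O)Br: carbonyl C bonded to C and to a halogen → acyl halide (not alkyl halide).
  CH2COOCH2: –C(=O)–O–C with C on the carbonyl side → ester.
  CH(OCH3): pendant –OCH3: C–O–C with sp³ C, no adjacent C=O → ether.
  CH(CH2OCH3): pendant –CH2OCH3: C–O–C linkage → ether.
  CH(CH2OCH3): pendant –CH2OCH3: C–O–C linkage → ether.
  CH2COOCH2: –C(=O)–O–C with C on the carbonyl side → ester.
  CH(CH2OCH3): pendant –CH2OCH3: C–O–C linkage → ether.
  CH(CH2NH2): pendant –CH2NH2: N on sp³ C, no adjacent C=O → amine.
  CH(CH2Br): pendant –CH2X: halogen on sp³ carbon → alkyl halide.
  CH(CONH2): pendant –CONH2: carbonyl C bonded to C and N → amide.
  CH(CH2OH): pendant –CH2OH on an sp³ backbone C → alcohol.
  C≡C: C≡C triple bond → alkyne.
  CHO: terminal –CHO: carbonyl C bonded to H and C → aldehyde.
Ether appears at: CH(OCH3), CH(CH2OCH3), CH(CH2OCH3), CH(CH2OCH3) → 4.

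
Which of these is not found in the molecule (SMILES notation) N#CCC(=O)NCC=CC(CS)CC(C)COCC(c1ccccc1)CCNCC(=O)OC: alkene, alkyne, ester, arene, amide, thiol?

alkyne

thiol: present (CH(CH2SH) — pendant –CH2SH → thiol).
ester: present (COOCH3 — –C(=O)OCH3: carbonyl C bonded to C and to –OCH3 → ester (not ketone + ether)).
alkene: present (CH=CH — C=C double bond → alkene).
arene: present (CH(C6H5) — pendant –C6H5: benzene ring → arene).
amide: present (CH2CONHCH2 — –C(=O)–N– linkage → amide (the N is not an amine)).
alkyne: absent. In N≡C, the triple bond is C≡N, not C≡C, so it is a nitrile.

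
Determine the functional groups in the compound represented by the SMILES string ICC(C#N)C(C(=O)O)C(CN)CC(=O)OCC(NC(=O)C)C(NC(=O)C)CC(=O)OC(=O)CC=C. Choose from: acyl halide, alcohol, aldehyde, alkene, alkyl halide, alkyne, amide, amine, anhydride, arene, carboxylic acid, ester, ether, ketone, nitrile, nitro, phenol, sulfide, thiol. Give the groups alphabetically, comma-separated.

Reading the structure from left to right:
  ICH2: halogen on an sp³ carbon → alkyl halide.
  CH(CN): pendant –C≡N: nitrile.
  CH(COOH): pendant –COOH: carbonyl C bonded to C and –OH → carboxylic acid.
  CH(CH2NH2): pendant –CH2NH2: N on sp³ C, no adjacent C=O → amine.
  CH2COOCH2: –C(=O)–O–C with C on the carbonyl side → ester.
  CH(NHCOCH3): pendant –NHC(=O)CH3: N bonded to a carbonyl → amide (not amine).
  CH(NHCOCH3): pendant –NHC(=O)CH3: N bonded to a carbonyl → amide (not amine).
  CH2CO-O-COCH2: two acyl groups sharing one oxygen, –C(=O)–O–C(=O)– → anhydride.
  CH=CH2: C=C double bond → alkene.

alkene, alkyl halide, amide, amine, anhydride, carboxylic acid, ester, nitrile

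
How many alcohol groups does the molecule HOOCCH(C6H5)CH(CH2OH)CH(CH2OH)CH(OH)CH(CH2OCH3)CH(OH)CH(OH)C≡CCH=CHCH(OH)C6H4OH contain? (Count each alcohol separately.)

6

–COOH: carbonyl C bonded to –OH and C → carboxylic acid (the –OH is not a separate alcohol).
pendant –C6H5: benzene ring → arene.
pendant –CH2OH on an sp³ backbone C → alcohol.
pendant –CH2OH on an sp³ backbone C → alcohol.
–OH on an sp³ carbon → alcohol (secondary).
pendant –CH2OCH3: C–O–C linkage → ether.
–OH on an sp³ carbon → alcohol (secondary).
–OH on an sp³ carbon → alcohol (secondary).
C≡C triple bond → alkyne.
C=C double bond → alkene.
–OH on an sp³ carbon → alcohol (secondary).
–OH attached directly to an aromatic ring → phenol (not alcohol); the ring itself is an arene.
Alcohol appears at: CH(CH2OH), CH(CH2OH), CH(OH), CH(OH), CH(OH), CH(OH) → 6.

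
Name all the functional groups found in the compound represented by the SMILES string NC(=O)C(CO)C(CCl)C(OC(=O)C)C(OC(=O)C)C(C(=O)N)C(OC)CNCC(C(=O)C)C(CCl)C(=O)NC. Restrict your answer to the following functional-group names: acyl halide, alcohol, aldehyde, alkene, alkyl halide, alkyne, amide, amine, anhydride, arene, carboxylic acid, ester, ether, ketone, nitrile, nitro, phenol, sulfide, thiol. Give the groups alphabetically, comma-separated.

–C(=O)NH2: carbonyl C bonded to C and to N → amide (the N is not a separate amine).
pendant –CH2OH on an sp³ backbone C → alcohol.
pendant –CH2X: halogen on sp³ carbon → alkyl halide.
pendant –OC(=O)CH3: an acyloxy group → ester.
pendant –OC(=O)CH3: an acyloxy group → ester.
pendant –CONH2: carbonyl C bonded to C and N → amide.
pendant –OCH3: C–O–C with sp³ C, no adjacent C=O → ether.
C–N–C with sp³ carbons and no adjacent C=O → amine (secondary).
pendant –COCH3: carbonyl C bonded to two carbons → ketone.
pendant –CH2X: halogen on sp³ carbon → alkyl halide.
–C(=O)NHCH3: carbonyl C bonded to C and to N → amide (the N is not an amine).

alcohol, alkyl halide, amide, amine, ester, ether, ketone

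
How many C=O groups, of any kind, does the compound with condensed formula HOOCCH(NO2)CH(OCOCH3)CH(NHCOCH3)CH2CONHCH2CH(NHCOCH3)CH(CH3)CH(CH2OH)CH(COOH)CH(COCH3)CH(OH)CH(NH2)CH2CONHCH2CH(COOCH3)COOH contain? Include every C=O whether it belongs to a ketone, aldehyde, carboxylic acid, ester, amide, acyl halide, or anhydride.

HOOC: carboxylic acid, 1 C=O (running total 1).
CH(OCOCH3): ester, 1 C=O (running total 2).
CH(NHCOCH3): amide, 1 C=O (running total 3).
CH2CONHCH2: amide, 1 C=O (running total 4).
CH(NHCOCH3): amide, 1 C=O (running total 5).
CH(COOH): carboxylic acid, 1 C=O (running total 6).
CH(COCH3): ketone, 1 C=O (running total 7).
CH2CONHCH2: amide, 1 C=O (running total 8).
CH(COOCH3): ester, 1 C=O (running total 9).
COOH: carboxylic acid, 1 C=O (running total 10).

10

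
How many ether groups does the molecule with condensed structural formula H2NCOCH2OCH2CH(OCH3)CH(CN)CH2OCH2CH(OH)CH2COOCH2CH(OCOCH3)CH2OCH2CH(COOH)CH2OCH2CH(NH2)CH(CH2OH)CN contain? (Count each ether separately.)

5

Working along the chain:
  H2NCO: –C(=O)NH2: carbonyl C bonded to C and to N → amide (the N is not a separate amine).
  CH2OCH2: C–O–C with sp³ carbons on both sides and no adjacent C=O → ether.
  CH(OCH3): pendant –OCH3: C–O–C with sp³ C, no adjacent C=O → ether.
  CH(CN): pendant –C≡N: nitrile.
  CH2OCH2: C–O–C with sp³ carbons on both sides and no adjacent C=O → ether.
  CH(OH): –OH on an sp³ carbon → alcohol (secondary).
  CH2COOCH2: –C(=O)–O–C with C on the carbonyl side → ester.
  CH(OCOCH3): pendant –OC(=O)CH3: an acyloxy group → ester.
  CH2OCH2: C–O–C with sp³ carbons on both sides and no adjacent C=O → ether.
  CH(COOH): pendant –COOH: carbonyl C bonded to C and –OH → carboxylic acid.
  CH2OCH2: C–O–C with sp³ carbons on both sides and no adjacent C=O → ether.
  CH(NH2): –NH2 on an sp³ carbon with no adjacent C=O → amine.
  CH(CH2OH): pendant –CH2OH on an sp³ backbone C → alcohol.
  CN: –C≡N: carbon triple-bonded to nitrogen → nitrile.
Ether appears at: CH2OCH2, CH(OCH3), CH2OCH2, CH2OCH2, CH2OCH2 → 5.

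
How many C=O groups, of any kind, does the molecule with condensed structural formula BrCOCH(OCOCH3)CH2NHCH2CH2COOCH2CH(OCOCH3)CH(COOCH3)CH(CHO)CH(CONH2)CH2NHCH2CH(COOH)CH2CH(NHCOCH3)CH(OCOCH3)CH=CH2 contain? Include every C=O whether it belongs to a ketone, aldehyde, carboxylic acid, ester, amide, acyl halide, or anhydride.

10

BrCO: acyl halide, 1 C=O (running total 1).
CH(OCOCH3): ester, 1 C=O (running total 2).
CH2COOCH2: ester, 1 C=O (running total 3).
CH(OCOCH3): ester, 1 C=O (running total 4).
CH(COOCH3): ester, 1 C=O (running total 5).
CH(CHO): aldehyde, 1 C=O (running total 6).
CH(CONH2): amide, 1 C=O (running total 7).
CH(COOH): carboxylic acid, 1 C=O (running total 8).
CH(NHCOCH3): amide, 1 C=O (running total 9).
CH(OCOCH3): ester, 1 C=O (running total 10).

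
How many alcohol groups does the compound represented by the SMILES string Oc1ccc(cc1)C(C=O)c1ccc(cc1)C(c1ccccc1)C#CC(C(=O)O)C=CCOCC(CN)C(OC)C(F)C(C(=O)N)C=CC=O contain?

Reading the structure from left to right:
  HOC6H4: –OH attached directly to an aromatic ring → phenol (not alcohol); the ring itself is an arene.
  CH(CHO): pendant –CHO: carbonyl C bonded to C and H → aldehyde.
  C6H4: para-disubstituted benzene ring → arene.
  CH(C6H5): pendant –C6H5: benzene ring → arene.
  C≡C: C≡C triple bond → alkyne.
  CH(COOH): pendant –COOH: carbonyl C bonded to C and –OH → carboxylic acid.
  CH=CH: C=C double bond → alkene.
  CH2OCH2: C–O–C with sp³ carbons on both sides and no adjacent C=O → ether.
  CH(CH2NH2): pendant –CH2NH2: N on sp³ C, no adjacent C=O → amine.
  CH(OCH3): pendant –OCH3: C–O–C with sp³ C, no adjacent C=O → ether.
  CH(F): halogen on an sp³ carbon → alkyl halide.
  CH(CONH2): pendant –CONH2: carbonyl C bonded to C and N → amide.
  CH=CH: C=C double bond → alkene.
  CHO: terminal –CHO: carbonyl C bonded to H and C → aldehyde.
No segment is a alcohol: HOC6H4 is arene/phenol, not alcohol; CH(CHO) is aldehyde, not alcohol; CH(COOH) is carboxylic acid, not alcohol. → 0.

0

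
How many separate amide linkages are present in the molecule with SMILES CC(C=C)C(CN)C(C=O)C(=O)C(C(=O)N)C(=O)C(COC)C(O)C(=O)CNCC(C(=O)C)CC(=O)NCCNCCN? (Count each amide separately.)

2

Working along the chain:
  CH(CH=CH2): pendant –CH=CH2: C=C double bond → alkene.
  CH(CH2NH2): pendant –CH2NH2: N on sp³ C, no adjacent C=O → amine.
  CH(CHO): pendant –CHO: carbonyl C bonded to C and H → aldehyde.
  CO: –C(=O)– with carbon on both sides → ketone.
  CH(CONH2): pendant –CONH2: carbonyl C bonded to C and N → amide.
  CO: –C(=O)– with carbon on both sides → ketone.
  CH(CH2OCH3): pendant –CH2OCH3: C–O–C linkage → ether.
  CH(OH): –OH on an sp³ carbon → alcohol (secondary).
  CO: –C(=O)– with carbon on both sides → ketone.
  CH2NHCH2: C–N–C with sp³ carbons and no adjacent C=O → amine (secondary).
  CH(COCH3): pendant –COCH3: carbonyl C bonded to two carbons → ketone.
  CH2CONHCH2: –C(=O)–N– linkage → amide (the N is not an amine).
  CH2NHCH2: C–N–C with sp³ carbons and no adjacent C=O → amine (secondary).
  CH2NH2: –NH2 on an sp³ carbon with no adjacent C=O → amine.
Amide appears at: CH(CONH2), CH2CONHCH2 → 2.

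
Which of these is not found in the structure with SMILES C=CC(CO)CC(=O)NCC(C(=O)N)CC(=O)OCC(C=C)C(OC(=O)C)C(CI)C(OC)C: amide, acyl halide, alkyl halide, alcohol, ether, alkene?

ether: present (CH(OCH3) — pendant –OCH3: C–O–C with sp³ C, no adjacent C=O → ether).
alcohol: present (CH(CH2OH) — pendant –CH2OH on an sp³ backbone C → alcohol).
alkene: present (CH2=CH — C=C double bond → alkene).
alkyl halide: present (CH(CH2I) — pendant –CH2X: halogen on sp³ carbon → alkyl halide).
amide: present (CH2CONHCH2 — –C(=O)–N– linkage → amide (the N is not an amine)).
acyl halide: no segment matches this pattern.

acyl halide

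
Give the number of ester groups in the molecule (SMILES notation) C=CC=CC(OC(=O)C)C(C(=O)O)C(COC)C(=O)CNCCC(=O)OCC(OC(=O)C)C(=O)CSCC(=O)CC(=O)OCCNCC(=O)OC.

Working along the chain:
  CH2=CH: C=C double bond → alkene.
  CH=CH: C=C double bond → alkene.
  CH(OCOCH3): pendant –OC(=O)CH3: an acyloxy group → ester.
  CH(COOH): pendant –COOH: carbonyl C bonded to C and –OH → carboxylic acid.
  CH(CH2OCH3): pendant –CH2OCH3: C–O–C linkage → ether.
  CO: –C(=O)– with carbon on both sides → ketone.
  CH2NHCH2: C–N–C with sp³ carbons and no adjacent C=O → amine (secondary).
  CH2COOCH2: –C(=O)–O–C with C on the carbonyl side → ester.
  CH(OCOCH3): pendant –OC(=O)CH3: an acyloxy group → ester.
  CO: –C(=O)– with carbon on both sides → ketone.
  CH2SCH2: C–S–C linkage → sulfide (thioether).
  CO: –C(=O)– with carbon on both sides → ketone.
  CH2COOCH2: –C(=O)–O–C with C on the carbonyl side → ester.
  CH2NHCH2: C–N–C with sp³ carbons and no adjacent C=O → amine (secondary).
  COOCH3: –C(=O)OCH3: carbonyl C bonded to C and to –OCH3 → ester (not ketone + ether).
Ester appears at: CH(OCOCH3), CH2COOCH2, CH(OCOCH3), CH2COOCH2, COOCH3 → 5.

5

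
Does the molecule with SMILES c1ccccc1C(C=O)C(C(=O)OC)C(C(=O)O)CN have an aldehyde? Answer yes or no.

yes

C6H5– phenyl ring → arene.
pendant –CHO: carbonyl C bonded to C and H → aldehyde.
pendant –COOCH3: carbonyl C bonded to C and –OCH3 → ester.
pendant –COOH: carbonyl C bonded to C and –OH → carboxylic acid.
–NH2 on an sp³ carbon with no adjacent C=O → amine.
The CH(CHO) segment supplies the aldehyde: pendant –CHO: carbonyl C bonded to C and H → aldehyde.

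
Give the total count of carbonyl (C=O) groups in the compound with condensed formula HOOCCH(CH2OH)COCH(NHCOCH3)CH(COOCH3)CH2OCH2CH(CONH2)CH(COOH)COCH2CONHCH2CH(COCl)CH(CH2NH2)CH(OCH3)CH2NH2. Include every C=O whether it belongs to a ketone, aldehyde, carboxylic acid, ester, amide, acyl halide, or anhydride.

9

HOOC: carboxylic acid, 1 C=O (running total 1).
CO: ketone, 1 C=O (running total 2).
CH(NHCOCH3): amide, 1 C=O (running total 3).
CH(COOCH3): ester, 1 C=O (running total 4).
CH(CONH2): amide, 1 C=O (running total 5).
CH(COOH): carboxylic acid, 1 C=O (running total 6).
CO: ketone, 1 C=O (running total 7).
CH2CONHCH2: amide, 1 C=O (running total 8).
CH(COCl): acyl halide, 1 C=O (running total 9).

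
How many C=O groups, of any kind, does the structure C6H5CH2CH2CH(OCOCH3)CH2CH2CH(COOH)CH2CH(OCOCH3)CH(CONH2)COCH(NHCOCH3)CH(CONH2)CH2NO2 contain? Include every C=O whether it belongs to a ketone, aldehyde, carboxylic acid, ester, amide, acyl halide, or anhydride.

CH(OCOCH3): ester, 1 C=O (running total 1).
CH(COOH): carboxylic acid, 1 C=O (running total 2).
CH(OCOCH3): ester, 1 C=O (running total 3).
CH(CONH2): amide, 1 C=O (running total 4).
CO: ketone, 1 C=O (running total 5).
CH(NHCOCH3): amide, 1 C=O (running total 6).
CH(CONH2): amide, 1 C=O (running total 7).

7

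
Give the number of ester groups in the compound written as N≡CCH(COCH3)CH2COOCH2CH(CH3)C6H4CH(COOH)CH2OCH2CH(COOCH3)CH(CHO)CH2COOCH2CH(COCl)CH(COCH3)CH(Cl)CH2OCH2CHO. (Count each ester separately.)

N≡C–: carbon triple-bonded to nitrogen → nitrile.
pendant –COCH3: carbonyl C bonded to two carbons → ketone.
–C(=O)–O–C with C on the carbonyl side → ester.
para-disubstituted benzene ring → arene.
pendant –COOH: carbonyl C bonded to C and –OH → carboxylic acid.
C–O–C with sp³ carbons on both sides and no adjacent C=O → ether.
pendant –COOCH3: carbonyl C bonded to C and –OCH3 → ester.
pendant –CHO: carbonyl C bonded to C and H → aldehyde.
–C(=O)–O–C with C on the carbonyl side → ester.
pendant –C(=O)X: carbonyl C bonded to C and halogen → acyl halide.
pendant –COCH3: carbonyl C bonded to two carbons → ketone.
halogen on an sp³ carbon → alkyl halide.
C–O–C with sp³ carbons on both sides and no adjacent C=O → ether.
terminal –CHO: carbonyl C bonded to H and C → aldehyde.
Ester appears at: CH2COOCH2, CH(COOCH3), CH2COOCH2 → 3.

3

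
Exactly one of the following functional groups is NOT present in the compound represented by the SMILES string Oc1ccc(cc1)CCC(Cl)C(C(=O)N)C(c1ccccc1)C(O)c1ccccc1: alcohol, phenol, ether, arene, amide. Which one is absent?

alcohol: present (CH(OH) — –OH on an sp³ carbon → alcohol (secondary)).
arene: present (HOC6H4 — –OH attached directly to an aromatic ring → phenol (not alcohol); the ring itself is an arene).
amide: present (CH(CONH2) — pendant –CONH2: carbonyl C bonded to C and N → amide).
phenol: present (HOC6H4 — –OH attached directly to an aromatic ring → phenol (not alcohol); the ring itself is an arene).
ether: no segment matches this pattern.

ether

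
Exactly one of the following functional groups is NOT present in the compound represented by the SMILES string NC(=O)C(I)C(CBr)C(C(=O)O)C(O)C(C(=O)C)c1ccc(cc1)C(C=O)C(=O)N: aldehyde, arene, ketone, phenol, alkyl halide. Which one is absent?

phenol

arene: present (C6H4 — para-disubstituted benzene ring → arene).
aldehyde: present (CH(CHO) — pendant –CHO: carbonyl C bonded to C and H → aldehyde).
alkyl halide: present (CH(I) — halogen on an sp³ carbon → alkyl halide).
ketone: present (CH(COCH3) — pendant –COCH3: carbonyl C bonded to two carbons → ketone).
phenol: absent. In CH(OH), the –OH is on an sp³ carbon, not on an aromatic ring, so it is an alcohol.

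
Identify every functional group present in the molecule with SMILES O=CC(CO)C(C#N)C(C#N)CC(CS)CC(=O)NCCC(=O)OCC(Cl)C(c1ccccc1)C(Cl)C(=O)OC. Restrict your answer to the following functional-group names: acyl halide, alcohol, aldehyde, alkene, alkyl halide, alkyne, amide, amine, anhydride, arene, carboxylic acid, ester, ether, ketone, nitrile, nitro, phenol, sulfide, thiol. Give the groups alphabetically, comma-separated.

alcohol, aldehyde, alkyl halide, amide, arene, ester, nitrile, thiol

terminal –CHO: carbonyl C bonded to H and C → aldehyde.
pendant –CH2OH on an sp³ backbone C → alcohol.
pendant –C≡N: nitrile.
pendant –C≡N: nitrile.
pendant –CH2SH → thiol.
–C(=O)–N– linkage → amide (the N is not an amine).
–C(=O)–O–C with C on the carbonyl side → ester.
halogen on an sp³ carbon → alkyl halide.
pendant –C6H5: benzene ring → arene.
halogen on an sp³ carbon → alkyl halide.
–C(=O)OCH3: carbonyl C bonded to C and to –OCH3 → ester (not ketone + ether).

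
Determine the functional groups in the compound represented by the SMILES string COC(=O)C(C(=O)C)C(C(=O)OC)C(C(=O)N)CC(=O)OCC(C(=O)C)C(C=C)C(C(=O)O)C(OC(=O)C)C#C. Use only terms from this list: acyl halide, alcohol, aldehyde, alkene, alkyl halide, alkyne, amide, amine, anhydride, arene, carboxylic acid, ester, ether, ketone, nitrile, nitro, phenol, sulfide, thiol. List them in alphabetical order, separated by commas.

alkene, alkyne, amide, carboxylic acid, ester, ketone

Taking each segment in turn:
  CH3OOC: CH3O–C(=O)–: carbonyl C bonded to C and to –OCH3 → ester (not ketone + ether).
  CH(COCH3): pendant –COCH3: carbonyl C bonded to two carbons → ketone.
  CH(COOCH3): pendant –COOCH3: carbonyl C bonded to C and –OCH3 → ester.
  CH(CONH2): pendant –CONH2: carbonyl C bonded to C and N → amide.
  CH2COOCH2: –C(=O)–O–C with C on the carbonyl side → ester.
  CH(COCH3): pendant –COCH3: carbonyl C bonded to two carbons → ketone.
  CH(CH=CH2): pendant –CH=CH2: C=C double bond → alkene.
  CH(COOH): pendant –COOH: carbonyl C bonded to C and –OH → carboxylic acid.
  CH(OCOCH3): pendant –OC(=O)CH3: an acyloxy group → ester.
  C≡CH: C≡C triple bond → alkyne.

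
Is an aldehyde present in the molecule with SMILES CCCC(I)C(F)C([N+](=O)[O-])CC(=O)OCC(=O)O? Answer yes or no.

Working along the chain:
  CH(I): halogen on an sp³ carbon → alkyl halide.
  CH(F): halogen on an sp³ carbon → alkyl halide.
  CH(NO2): –NO2 on an sp³ carbon → nitro (the N=O is not a carbonyl).
  CH2COOCH2: –C(=O)–O–C with C on the carbonyl side → ester.
  COOH: –COOH: carbonyl C bonded to –OH and C → carboxylic acid (the –OH is not a separate alcohol).
In COOH, the carbonyl carbon bears –OH, not –H, so it is a carboxylic acid.
The groups actually present are: alkyl halide, carboxylic acid, ester, nitro.

no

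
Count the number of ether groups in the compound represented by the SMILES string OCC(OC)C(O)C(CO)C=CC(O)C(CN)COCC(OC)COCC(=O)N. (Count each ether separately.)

HO– on an sp³ carbon → alcohol.
pendant –OCH3: C–O–C with sp³ C, no adjacent C=O → ether.
–OH on an sp³ carbon → alcohol (secondary).
pendant –CH2OH on an sp³ backbone C → alcohol.
C=C double bond → alkene.
–OH on an sp³ carbon → alcohol (secondary).
pendant –CH2NH2: N on sp³ C, no adjacent C=O → amine.
C–O–C with sp³ carbons on both sides and no adjacent C=O → ether.
pendant –OCH3: C–O–C with sp³ C, no adjacent C=O → ether.
C–O–C with sp³ carbons on both sides and no adjacent C=O → ether.
–C(=O)NH2: carbonyl C bonded to C and to N → amide (the N is not a separate amine).
Ether appears at: CH(OCH3), CH2OCH2, CH(OCH3), CH2OCH2 → 4.

4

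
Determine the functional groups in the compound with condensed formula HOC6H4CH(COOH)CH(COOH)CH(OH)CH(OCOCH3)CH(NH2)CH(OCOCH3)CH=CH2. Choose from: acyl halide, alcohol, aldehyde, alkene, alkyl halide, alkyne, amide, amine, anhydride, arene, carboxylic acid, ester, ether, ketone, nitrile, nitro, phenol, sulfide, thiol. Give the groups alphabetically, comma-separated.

Taking each segment in turn:
  HOC6H4: –OH attached directly to an aromatic ring → phenol (not alcohol); the ring itself is an arene.
  CH(COOH): pendant –COOH: carbonyl C bonded to C and –OH → carboxylic acid.
  CH(COOH): pendant –COOH: carbonyl C bonded to C and –OH → carboxylic acid.
  CH(OH): –OH on an sp³ carbon → alcohol (secondary).
  CH(OCOCH3): pendant –OC(=O)CH3: an acyloxy group → ester.
  CH(NH2): –NH2 on an sp³ carbon with no adjacent C=O → amine.
  CH(OCOCH3): pendant –OC(=O)CH3: an acyloxy group → ester.
  CH=CH2: C=C double bond → alkene.

alcohol, alkene, amine, arene, carboxylic acid, ester, phenol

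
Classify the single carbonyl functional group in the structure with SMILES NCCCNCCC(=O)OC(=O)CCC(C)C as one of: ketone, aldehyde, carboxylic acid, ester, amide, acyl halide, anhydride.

anhydride

The carbonyl is in the CH2CO-O-COCH2 segment: two acyl groups sharing one oxygen, –C(=O)–O–C(=O)– → anhydride.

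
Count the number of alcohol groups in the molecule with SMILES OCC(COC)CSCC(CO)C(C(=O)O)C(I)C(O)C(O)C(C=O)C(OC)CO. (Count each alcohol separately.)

Working along the chain:
  HOCH2: HO– on an sp³ carbon → alcohol.
  CH(CH2OCH3): pendant –CH2OCH3: C–O–C linkage → ether.
  CH2SCH2: C–S–C linkage → sulfide (thioether).
  CH(CH2OH): pendant –CH2OH on an sp³ backbone C → alcohol.
  CH(COOH): pendant –COOH: carbonyl C bonded to C and –OH → carboxylic acid.
  CH(I): halogen on an sp³ carbon → alkyl halide.
  CH(OH): –OH on an sp³ carbon → alcohol (secondary).
  CH(OH): –OH on an sp³ carbon → alcohol (secondary).
  CH(CHO): pendant –CHO: carbonyl C bonded to C and H → aldehyde.
  CH(OCH3): pendant –OCH3: C–O–C with sp³ C, no adjacent C=O → ether.
  CH2OH: –OH on an sp³ carbon → alcohol.
Alcohol appears at: HOCH2, CH(CH2OH), CH(OH), CH(OH), CH2OH → 5.

5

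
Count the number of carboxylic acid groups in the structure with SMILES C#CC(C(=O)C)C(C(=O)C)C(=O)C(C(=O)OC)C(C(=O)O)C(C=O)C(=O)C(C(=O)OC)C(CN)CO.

Reading the structure from left to right:
  HC≡C: C≡C triple bond → alkyne.
  CH(COCH3): pendant –COCH3: carbonyl C bonded to two carbons → ketone.
  CH(COCH3): pendant –COCH3: carbonyl C bonded to two carbons → ketone.
  CO: –C(=O)– with carbon on both sides → ketone.
  CH(COOCH3): pendant –COOCH3: carbonyl C bonded to C and –OCH3 → ester.
  CH(COOH): pendant –COOH: carbonyl C bonded to C and –OH → carboxylic acid.
  CH(CHO): pendant –CHO: carbonyl C bonded to C and H → aldehyde.
  CO: –C(=O)– with carbon on both sides → ketone.
  CH(COOCH3): pendant –COOCH3: carbonyl C bonded to C and –OCH3 → ester.
  CH(CH2NH2): pendant –CH2NH2: N on sp³ C, no adjacent C=O → amine.
  CH2OH: –OH on an sp³ carbon → alcohol.
Carboxylic acid appears at: CH(COOH) → 1.

1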